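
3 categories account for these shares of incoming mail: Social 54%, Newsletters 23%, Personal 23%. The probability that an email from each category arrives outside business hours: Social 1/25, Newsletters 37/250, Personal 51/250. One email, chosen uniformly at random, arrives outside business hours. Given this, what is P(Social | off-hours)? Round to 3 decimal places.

By Bayes' rule, posterior ∝ prior × likelihood:
  Social: 0.54 × 0.04 = 0.0216
  Newsletters: 0.23 × 0.148 = 0.03404
  Personal: 0.23 × 0.204 = 0.04692
Total = 0.10256.
P(Social | evidence) = 0.0216 / 0.10256 ≈ 0.211.

0.211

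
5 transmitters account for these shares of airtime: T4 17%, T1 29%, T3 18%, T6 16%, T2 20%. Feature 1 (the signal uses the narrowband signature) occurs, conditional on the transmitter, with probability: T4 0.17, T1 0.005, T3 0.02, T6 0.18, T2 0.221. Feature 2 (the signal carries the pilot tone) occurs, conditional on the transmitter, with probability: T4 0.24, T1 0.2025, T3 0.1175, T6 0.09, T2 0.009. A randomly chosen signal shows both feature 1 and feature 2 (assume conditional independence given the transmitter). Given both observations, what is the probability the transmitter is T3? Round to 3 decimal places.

Prior × likelihood for each hypothesis:
  T4: 0.17 × 0.17 × 0.24 = 0.006936
  T1: 0.29 × 0.005 × 0.2025 = 0.000293625
  T3: 0.18 × 0.02 × 0.1175 = 0.000423
  T6: 0.16 × 0.18 × 0.09 = 0.002592
  T2: 0.2 × 0.221 × 0.009 = 0.0003978
Total = 0.010642425.
P(T3 | evidence) = 0.000423 / 0.010642425 ≈ 0.040.

0.040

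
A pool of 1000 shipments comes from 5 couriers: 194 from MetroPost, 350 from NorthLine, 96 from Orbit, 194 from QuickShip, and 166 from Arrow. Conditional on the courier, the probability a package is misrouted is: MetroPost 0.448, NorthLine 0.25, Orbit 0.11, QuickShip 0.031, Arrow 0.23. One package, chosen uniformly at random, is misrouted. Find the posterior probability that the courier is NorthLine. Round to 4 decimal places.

0.3818

Compute prior × likelihood for every hypothesis:
  MetroPost: 0.194 × 0.448 = 0.086912
  NorthLine: 0.35 × 0.25 = 0.0875
  Orbit: 0.096 × 0.11 = 0.01056
  QuickShip: 0.194 × 0.031 = 0.006014
  Arrow: 0.166 × 0.23 = 0.03818
Sum = 0.229166.
P(NorthLine | evidence) = 0.0875 / 0.229166 ≈ 0.3818.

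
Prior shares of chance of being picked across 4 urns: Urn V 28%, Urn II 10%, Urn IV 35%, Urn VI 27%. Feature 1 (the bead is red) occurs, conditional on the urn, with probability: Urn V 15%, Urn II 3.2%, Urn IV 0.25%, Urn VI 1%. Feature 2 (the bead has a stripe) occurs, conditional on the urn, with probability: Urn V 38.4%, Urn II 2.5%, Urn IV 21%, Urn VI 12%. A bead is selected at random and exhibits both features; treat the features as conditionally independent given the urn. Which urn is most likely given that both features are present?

Unnormalized posteriors (prior × likelihood):
  Urn V: 0.28 × 0.15 × 0.384 = 0.016128
  Urn II: 0.1 × 0.032 × 0.025 = 0.00008
  Urn IV: 0.35 × 0.0025 × 0.21 = 0.00018375
  Urn VI: 0.27 × 0.01 × 0.12 = 0.000324
Normalizing constant = 0.01671575.
Largest term belongs to Urn V, so Urn V is most probable.

Urn V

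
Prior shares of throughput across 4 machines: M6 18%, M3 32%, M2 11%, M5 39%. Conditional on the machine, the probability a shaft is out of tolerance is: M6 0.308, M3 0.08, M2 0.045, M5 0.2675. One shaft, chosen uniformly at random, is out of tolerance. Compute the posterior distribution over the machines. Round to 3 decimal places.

M6 0.291, M3 0.135, M2 0.026, M5 0.548

Compute prior × likelihood for every hypothesis:
  M6: 0.18 × 0.308 = 0.05544
  M3: 0.32 × 0.08 = 0.0256
  M2: 0.11 × 0.045 = 0.00495
  M5: 0.39 × 0.2675 = 0.104325
Sum = 0.190315.
P(M6 | oversize) = 0.05544/0.190315 ≈ 0.291
P(M3 | oversize) = 0.0256/0.190315 ≈ 0.135
P(M2 | oversize) = 0.00495/0.190315 ≈ 0.026
P(M5 | oversize) = 0.104325/0.190315 ≈ 0.548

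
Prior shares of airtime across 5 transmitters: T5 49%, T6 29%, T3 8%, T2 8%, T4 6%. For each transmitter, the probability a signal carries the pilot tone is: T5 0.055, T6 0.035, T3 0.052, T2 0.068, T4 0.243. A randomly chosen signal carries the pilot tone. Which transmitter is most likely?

By Bayes' rule, posterior ∝ prior × likelihood:
  T5: 0.49 × 0.055 = 0.02695
  T6: 0.29 × 0.035 = 0.01015
  T3: 0.08 × 0.052 = 0.00416
  T2: 0.08 × 0.068 = 0.00544
  T4: 0.06 × 0.243 = 0.01458
Total = 0.06128.
Largest term belongs to T5, so T5 is most probable.

T5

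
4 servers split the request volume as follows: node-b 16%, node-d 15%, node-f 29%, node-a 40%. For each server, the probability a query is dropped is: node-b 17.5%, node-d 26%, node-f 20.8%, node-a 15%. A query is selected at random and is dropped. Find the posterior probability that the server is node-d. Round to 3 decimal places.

0.208

Compute prior × likelihood for every hypothesis:
  node-b: 0.16 × 0.175 = 0.028
  node-d: 0.15 × 0.26 = 0.039
  node-f: 0.29 × 0.208 = 0.06032
  node-a: 0.4 × 0.15 = 0.06
Sum = 0.18732.
P(node-d | evidence) = 0.039 / 0.18732 ≈ 0.208.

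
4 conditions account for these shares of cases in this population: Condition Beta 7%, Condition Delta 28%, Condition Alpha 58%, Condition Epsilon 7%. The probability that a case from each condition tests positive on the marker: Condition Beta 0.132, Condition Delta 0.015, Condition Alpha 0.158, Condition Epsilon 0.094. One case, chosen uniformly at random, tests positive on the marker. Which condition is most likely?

Condition Alpha

Prior × likelihood for each hypothesis:
  Condition Beta: 0.07 × 0.132 = 0.00924
  Condition Delta: 0.28 × 0.015 = 0.0042
  Condition Alpha: 0.58 × 0.158 = 0.09164
  Condition Epsilon: 0.07 × 0.094 = 0.00658
Normalizing constant = 0.11166.
Largest term belongs to Condition Alpha, so Condition Alpha is most probable.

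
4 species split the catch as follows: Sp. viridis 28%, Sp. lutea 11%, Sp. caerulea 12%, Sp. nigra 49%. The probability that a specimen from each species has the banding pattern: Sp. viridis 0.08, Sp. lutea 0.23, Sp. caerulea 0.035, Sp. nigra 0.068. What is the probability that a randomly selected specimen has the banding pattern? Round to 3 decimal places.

0.085

Compute prior × likelihood for every hypothesis:
  Sp. viridis: 0.28 × 0.08 = 0.0224
  Sp. lutea: 0.11 × 0.23 = 0.0253
  Sp. caerulea: 0.12 × 0.035 = 0.0042
  Sp. nigra: 0.49 × 0.068 = 0.03332
P(banded) = 0.0224 + 0.0253 + 0.0042 + 0.03332 = 0.08522 → 0.085.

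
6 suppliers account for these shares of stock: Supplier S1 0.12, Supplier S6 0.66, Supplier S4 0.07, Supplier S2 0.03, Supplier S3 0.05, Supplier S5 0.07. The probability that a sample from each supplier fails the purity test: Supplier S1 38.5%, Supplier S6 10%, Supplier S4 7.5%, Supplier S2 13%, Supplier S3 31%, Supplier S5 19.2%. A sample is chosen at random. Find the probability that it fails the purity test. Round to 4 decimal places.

0.1503

Compute prior × likelihood for every hypothesis:
  Supplier S1: 0.12 × 0.385 = 0.0462
  Supplier S6: 0.66 × 0.1 = 0.066
  Supplier S4: 0.07 × 0.075 = 0.00525
  Supplier S2: 0.03 × 0.13 = 0.0039
  Supplier S3: 0.05 × 0.31 = 0.0155
  Supplier S5: 0.07 × 0.192 = 0.01344
P(off-spec) = 0.0462 + 0.066 + 0.00525 + 0.0039 + 0.0155 + 0.01344 = 0.15029 → 0.1503.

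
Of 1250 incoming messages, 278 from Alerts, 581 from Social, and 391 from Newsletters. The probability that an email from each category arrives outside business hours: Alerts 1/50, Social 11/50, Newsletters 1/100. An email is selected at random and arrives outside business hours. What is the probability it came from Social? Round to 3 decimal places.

0.931

Compute prior × likelihood for every hypothesis:
  Alerts: 0.2224 × 0.02 = 0.004448
  Social: 0.4648 × 0.22 = 0.102256
  Newsletters: 0.3128 × 0.01 = 0.003128
Normalizing constant = 0.109832.
P(Social | evidence) = 0.102256 / 0.109832 ≈ 0.931.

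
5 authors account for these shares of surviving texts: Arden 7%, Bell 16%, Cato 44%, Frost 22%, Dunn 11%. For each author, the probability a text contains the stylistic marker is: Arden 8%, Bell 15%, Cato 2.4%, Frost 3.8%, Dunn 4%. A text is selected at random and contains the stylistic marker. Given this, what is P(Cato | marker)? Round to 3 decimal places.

0.200

Prior × likelihood for each hypothesis:
  Arden: 0.07 × 0.08 = 0.0056
  Bell: 0.16 × 0.15 = 0.024
  Cato: 0.44 × 0.024 = 0.01056
  Frost: 0.22 × 0.038 = 0.00836
  Dunn: 0.11 × 0.04 = 0.0044
Sum = 0.05292.
P(Cato | evidence) = 0.01056 / 0.05292 ≈ 0.200.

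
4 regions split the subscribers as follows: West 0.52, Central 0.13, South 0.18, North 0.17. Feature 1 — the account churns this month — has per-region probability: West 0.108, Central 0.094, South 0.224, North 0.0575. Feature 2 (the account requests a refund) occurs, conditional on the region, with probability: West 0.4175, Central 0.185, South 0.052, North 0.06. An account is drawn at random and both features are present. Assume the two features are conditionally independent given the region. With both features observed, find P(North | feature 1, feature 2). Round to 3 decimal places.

0.021

Unnormalized posteriors (prior × likelihood):
  West: 0.52 × 0.108 × 0.4175 = 0.0234468
  Central: 0.13 × 0.094 × 0.185 = 0.0022607
  South: 0.18 × 0.224 × 0.052 = 0.00209664
  North: 0.17 × 0.0575 × 0.06 = 0.0005865
Sum = 0.02839064.
P(North | evidence) = 0.0005865 / 0.02839064 ≈ 0.021.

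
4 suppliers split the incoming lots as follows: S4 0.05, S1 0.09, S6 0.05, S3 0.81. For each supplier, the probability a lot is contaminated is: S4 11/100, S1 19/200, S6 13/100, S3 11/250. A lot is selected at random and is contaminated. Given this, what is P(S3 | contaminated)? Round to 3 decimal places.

0.634

Compute prior × likelihood for every hypothesis:
  S4: 0.05 × 0.11 = 0.0055
  S1: 0.09 × 0.095 = 0.00855
  S6: 0.05 × 0.13 = 0.0065
  S3: 0.81 × 0.044 = 0.03564
Normalizing constant = 0.05619.
P(S3 | evidence) = 0.03564 / 0.05619 ≈ 0.634.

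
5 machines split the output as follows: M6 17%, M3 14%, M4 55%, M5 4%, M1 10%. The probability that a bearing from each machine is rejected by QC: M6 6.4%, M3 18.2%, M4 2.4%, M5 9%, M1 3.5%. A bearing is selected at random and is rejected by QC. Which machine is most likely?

M3

Prior × likelihood for each hypothesis:
  M6: 0.17 × 0.064 = 0.01088
  M3: 0.14 × 0.182 = 0.02548
  M4: 0.55 × 0.024 = 0.0132
  M5: 0.04 × 0.09 = 0.0036
  M1: 0.1 × 0.035 = 0.0035
Sum = 0.05666.
Largest term belongs to M3, so M3 is most probable.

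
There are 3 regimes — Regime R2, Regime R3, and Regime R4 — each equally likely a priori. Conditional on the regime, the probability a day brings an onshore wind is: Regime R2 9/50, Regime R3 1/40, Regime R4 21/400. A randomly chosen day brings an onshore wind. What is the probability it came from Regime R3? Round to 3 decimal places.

With a uniform prior (1/3 each), posterior ∝ likelihood:
  Regime R2: 0.18
  Regime R3: 0.025
  Regime R4: 0.0525
Total = 0.2575.
P(Regime R3 | evidence) = 0.025 / 0.2575 ≈ 0.097.

0.097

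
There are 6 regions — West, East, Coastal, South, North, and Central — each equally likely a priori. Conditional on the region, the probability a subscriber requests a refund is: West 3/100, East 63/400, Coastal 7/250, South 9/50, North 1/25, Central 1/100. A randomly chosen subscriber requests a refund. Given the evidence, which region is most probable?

South

Since the prior is uniform, the posterior is proportional to the likelihood:
  West: 0.03
  East: 0.1575
  Coastal: 0.028
  South: 0.18
  North: 0.04
  Central: 0.01
Sum = 0.4455.
Largest term belongs to South, so South is most probable.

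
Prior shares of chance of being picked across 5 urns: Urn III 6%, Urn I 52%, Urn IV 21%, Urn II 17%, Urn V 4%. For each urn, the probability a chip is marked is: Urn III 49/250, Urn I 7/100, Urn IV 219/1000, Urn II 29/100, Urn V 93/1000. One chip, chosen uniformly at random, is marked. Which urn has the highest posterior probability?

Urn II

Unnormalized posteriors (prior × likelihood):
  Urn III: 0.06 × 0.196 = 0.01176
  Urn I: 0.52 × 0.07 = 0.0364
  Urn IV: 0.21 × 0.219 = 0.04599
  Urn II: 0.17 × 0.29 = 0.0493
  Urn V: 0.04 × 0.093 = 0.00372
Total = 0.14717.
Largest term belongs to Urn II, so Urn II is most probable.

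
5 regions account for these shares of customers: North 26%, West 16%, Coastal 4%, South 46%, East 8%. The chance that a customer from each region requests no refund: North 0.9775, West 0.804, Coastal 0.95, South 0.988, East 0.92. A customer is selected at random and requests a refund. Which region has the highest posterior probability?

West

Taking complements, P(refund | each) = North 0.0225, West 0.196, Coastal 0.05, South 0.012, East 0.08.
By Bayes' rule, posterior ∝ prior × likelihood:
  North: 0.26 × 0.0225 = 0.00585
  West: 0.16 × 0.196 = 0.03136
  Coastal: 0.04 × 0.05 = 0.002
  South: 0.46 × 0.012 = 0.00552
  East: 0.08 × 0.08 = 0.0064
Sum = 0.05113.
Largest term belongs to West, so West is most probable.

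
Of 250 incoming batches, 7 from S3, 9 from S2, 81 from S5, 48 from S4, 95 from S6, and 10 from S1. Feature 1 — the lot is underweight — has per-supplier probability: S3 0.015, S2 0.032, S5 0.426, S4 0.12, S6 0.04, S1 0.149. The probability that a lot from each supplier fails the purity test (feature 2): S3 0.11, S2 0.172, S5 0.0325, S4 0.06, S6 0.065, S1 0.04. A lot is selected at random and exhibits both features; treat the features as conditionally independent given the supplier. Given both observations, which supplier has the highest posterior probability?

S5

By Bayes' rule, posterior ∝ prior × likelihood:
  S3: 0.028 × 0.015 × 0.11 = 0.0000462
  S2: 0.036 × 0.032 × 0.172 = 0.000198144
  S5: 0.324 × 0.426 × 0.0325 = 0.00448578
  S4: 0.192 × 0.12 × 0.06 = 0.0013824
  S6: 0.38 × 0.04 × 0.065 = 0.000988
  S1: 0.04 × 0.149 × 0.04 = 0.0002384
Sum = 0.007338924.
Largest term belongs to S5, so S5 is most probable.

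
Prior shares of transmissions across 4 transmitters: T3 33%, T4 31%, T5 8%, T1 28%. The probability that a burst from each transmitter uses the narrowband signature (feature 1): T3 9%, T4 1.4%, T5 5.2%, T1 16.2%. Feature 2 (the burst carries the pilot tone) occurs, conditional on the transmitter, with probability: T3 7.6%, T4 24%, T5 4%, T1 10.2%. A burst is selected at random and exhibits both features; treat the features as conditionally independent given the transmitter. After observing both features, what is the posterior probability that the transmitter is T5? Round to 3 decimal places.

By Bayes' rule, posterior ∝ prior × likelihood:
  T3: 0.33 × 0.09 × 0.076 = 0.0022572
  T4: 0.31 × 0.014 × 0.24 = 0.0010416
  T5: 0.08 × 0.052 × 0.04 = 0.0001664
  T1: 0.28 × 0.162 × 0.102 = 0.00462672
Sum = 0.00809192.
P(T5 | evidence) = 0.0001664 / 0.00809192 ≈ 0.021.

0.021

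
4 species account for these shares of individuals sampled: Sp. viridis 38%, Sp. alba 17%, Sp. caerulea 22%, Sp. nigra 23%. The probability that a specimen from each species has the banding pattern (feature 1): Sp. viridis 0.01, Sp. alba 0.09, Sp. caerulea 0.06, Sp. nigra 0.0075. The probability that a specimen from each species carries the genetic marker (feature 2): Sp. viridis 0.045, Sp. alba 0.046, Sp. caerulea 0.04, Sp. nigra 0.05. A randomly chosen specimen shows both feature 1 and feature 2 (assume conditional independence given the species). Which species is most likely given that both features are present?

Sp. alba

By Bayes' rule, posterior ∝ prior × likelihood:
  Sp. viridis: 0.38 × 0.01 × 0.045 = 0.000171
  Sp. alba: 0.17 × 0.09 × 0.046 = 0.0007038
  Sp. caerulea: 0.22 × 0.06 × 0.04 = 0.000528
  Sp. nigra: 0.23 × 0.0075 × 0.05 = 0.00008625
Normalizing constant = 0.00148905.
Largest term belongs to Sp. alba, so Sp. alba is most probable.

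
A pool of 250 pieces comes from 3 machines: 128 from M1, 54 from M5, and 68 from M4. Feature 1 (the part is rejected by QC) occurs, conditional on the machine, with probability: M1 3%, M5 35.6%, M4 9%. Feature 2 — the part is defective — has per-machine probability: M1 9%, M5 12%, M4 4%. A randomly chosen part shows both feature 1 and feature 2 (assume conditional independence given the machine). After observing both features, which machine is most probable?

M5

Compute prior × likelihood for every hypothesis:
  M1: 0.512 × 0.03 × 0.09 = 0.0013824
  M5: 0.216 × 0.356 × 0.12 = 0.00922752
  M4: 0.272 × 0.09 × 0.04 = 0.0009792
Total = 0.01158912.
Largest term belongs to M5, so M5 is most probable.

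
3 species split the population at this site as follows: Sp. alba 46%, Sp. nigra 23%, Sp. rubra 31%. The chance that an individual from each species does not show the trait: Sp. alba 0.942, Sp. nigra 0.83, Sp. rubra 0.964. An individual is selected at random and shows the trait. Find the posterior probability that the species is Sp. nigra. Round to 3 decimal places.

0.508

Taking complements, P(trait | each) = Sp. alba 0.058, Sp. nigra 0.17, Sp. rubra 0.036.
By Bayes' rule, posterior ∝ prior × likelihood:
  Sp. alba: 0.46 × 0.058 = 0.02668
  Sp. nigra: 0.23 × 0.17 = 0.0391
  Sp. rubra: 0.31 × 0.036 = 0.01116
Normalizing constant = 0.07694.
P(Sp. nigra | evidence) = 0.0391 / 0.07694 ≈ 0.508.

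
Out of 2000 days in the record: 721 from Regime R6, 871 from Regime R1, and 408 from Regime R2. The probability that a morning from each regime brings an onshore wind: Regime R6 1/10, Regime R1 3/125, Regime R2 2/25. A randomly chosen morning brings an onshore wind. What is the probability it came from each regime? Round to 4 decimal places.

Regime R6 0.5738, Regime R1 0.1664, Regime R2 0.2598

By Bayes' rule, posterior ∝ prior × likelihood:
  Regime R6: 0.3605 × 0.1 = 0.03605
  Regime R1: 0.4355 × 0.024 = 0.010452
  Regime R2: 0.204 × 0.08 = 0.01632
Normalizing constant = 0.062822.
P(Regime R6 | onshore) = 0.03605/0.062822 ≈ 0.5738
P(Regime R1 | onshore) = 0.010452/0.062822 ≈ 0.1664
P(Regime R2 | onshore) = 0.01632/0.062822 ≈ 0.2598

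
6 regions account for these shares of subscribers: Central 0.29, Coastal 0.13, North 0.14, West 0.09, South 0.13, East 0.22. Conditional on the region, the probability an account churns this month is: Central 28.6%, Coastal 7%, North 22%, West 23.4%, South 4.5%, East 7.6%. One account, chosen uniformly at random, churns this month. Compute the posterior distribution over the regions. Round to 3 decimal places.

Central 0.498, Coastal 0.055, North 0.185, West 0.127, South 0.035, East 0.100

Compute prior × likelihood for every hypothesis:
  Central: 0.29 × 0.286 = 0.08294
  Coastal: 0.13 × 0.07 = 0.0091
  North: 0.14 × 0.22 = 0.0308
  West: 0.09 × 0.234 = 0.02106
  South: 0.13 × 0.045 = 0.00585
  East: 0.22 × 0.076 = 0.01672
Total = 0.16647.
P(Central | churn) = 0.08294/0.16647 ≈ 0.498
P(Coastal | churn) = 0.0091/0.16647 ≈ 0.055
P(North | churn) = 0.0308/0.16647 ≈ 0.185
P(West | churn) = 0.02106/0.16647 ≈ 0.127
P(South | churn) = 0.00585/0.16647 ≈ 0.035
P(East | churn) = 0.01672/0.16647 ≈ 0.100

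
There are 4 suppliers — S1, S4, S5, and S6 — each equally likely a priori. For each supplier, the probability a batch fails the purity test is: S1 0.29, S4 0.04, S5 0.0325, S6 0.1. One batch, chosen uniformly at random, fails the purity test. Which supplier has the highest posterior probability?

Since the prior is uniform, the posterior is proportional to the likelihood:
  S1: 0.29
  S4: 0.04
  S5: 0.0325
  S6: 0.1
Sum = 0.4625.
Largest term belongs to S1, so S1 is most probable.

S1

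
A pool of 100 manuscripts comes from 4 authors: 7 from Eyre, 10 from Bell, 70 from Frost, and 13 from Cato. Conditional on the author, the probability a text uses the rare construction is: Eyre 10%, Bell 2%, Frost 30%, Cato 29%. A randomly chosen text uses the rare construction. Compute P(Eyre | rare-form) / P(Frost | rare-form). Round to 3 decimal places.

Compute prior × likelihood for every hypothesis:
  Eyre: 0.07 × 0.1 = 0.007
  Bell: 0.1 × 0.02 = 0.002
  Frost: 0.7 × 0.3 = 0.21
  Cato: 0.13 × 0.29 = 0.0377
Total = 0.2567.
The ratio is 0.007 / 0.21 (the normalizer cancels) = 0.033.

0.033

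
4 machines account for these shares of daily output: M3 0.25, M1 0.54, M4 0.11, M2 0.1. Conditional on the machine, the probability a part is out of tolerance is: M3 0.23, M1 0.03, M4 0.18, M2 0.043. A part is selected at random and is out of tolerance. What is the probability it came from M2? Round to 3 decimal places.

Unnormalized posteriors (prior × likelihood):
  M3: 0.25 × 0.23 = 0.0575
  M1: 0.54 × 0.03 = 0.0162
  M4: 0.11 × 0.18 = 0.0198
  M2: 0.1 × 0.043 = 0.0043
Sum = 0.0978.
P(M2 | evidence) = 0.0043 / 0.0978 ≈ 0.044.

0.044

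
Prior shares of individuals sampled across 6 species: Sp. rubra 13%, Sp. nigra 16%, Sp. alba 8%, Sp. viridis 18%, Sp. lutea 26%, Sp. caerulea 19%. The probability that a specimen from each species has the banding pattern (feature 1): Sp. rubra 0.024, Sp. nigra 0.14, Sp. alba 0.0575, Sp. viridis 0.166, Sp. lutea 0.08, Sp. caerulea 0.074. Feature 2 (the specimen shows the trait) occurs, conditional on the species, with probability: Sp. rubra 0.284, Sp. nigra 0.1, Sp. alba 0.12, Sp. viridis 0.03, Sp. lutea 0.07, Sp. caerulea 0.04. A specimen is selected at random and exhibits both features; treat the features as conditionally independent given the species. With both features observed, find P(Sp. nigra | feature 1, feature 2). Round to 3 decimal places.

0.340

By Bayes' rule, posterior ∝ prior × likelihood:
  Sp. rubra: 0.13 × 0.024 × 0.284 = 0.00088608
  Sp. nigra: 0.16 × 0.14 × 0.1 = 0.00224
  Sp. alba: 0.08 × 0.0575 × 0.12 = 0.000552
  Sp. viridis: 0.18 × 0.166 × 0.03 = 0.0008964
  Sp. lutea: 0.26 × 0.08 × 0.07 = 0.001456
  Sp. caerulea: 0.19 × 0.074 × 0.04 = 0.0005624
Normalizing constant = 0.00659288.
P(Sp. nigra | evidence) = 0.00224 / 0.00659288 ≈ 0.340.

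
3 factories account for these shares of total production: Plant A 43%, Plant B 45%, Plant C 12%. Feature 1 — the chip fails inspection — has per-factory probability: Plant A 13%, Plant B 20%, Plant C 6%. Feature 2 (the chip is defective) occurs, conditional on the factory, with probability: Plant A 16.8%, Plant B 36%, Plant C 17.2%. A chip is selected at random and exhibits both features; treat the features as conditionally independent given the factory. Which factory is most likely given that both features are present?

By Bayes' rule, posterior ∝ prior × likelihood:
  Plant A: 0.43 × 0.13 × 0.168 = 0.0093912
  Plant B: 0.45 × 0.2 × 0.36 = 0.0324
  Plant C: 0.12 × 0.06 × 0.172 = 0.0012384
Normalizing constant = 0.0430296.
Largest term belongs to Plant B, so Plant B is most probable.

Plant B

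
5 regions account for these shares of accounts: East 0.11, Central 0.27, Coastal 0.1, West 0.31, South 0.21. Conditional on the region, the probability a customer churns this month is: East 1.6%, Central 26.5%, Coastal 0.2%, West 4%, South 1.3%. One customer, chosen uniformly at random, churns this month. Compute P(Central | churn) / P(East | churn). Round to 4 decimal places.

40.6534

Prior × likelihood for each hypothesis:
  East: 0.11 × 0.016 = 0.00176
  Central: 0.27 × 0.265 = 0.07155
  Coastal: 0.1 × 0.002 = 0.0002
  West: 0.31 × 0.04 = 0.0124
  South: 0.21 × 0.013 = 0.00273
Normalizing constant = 0.08864.
The ratio is 0.07155 / 0.00176 (the normalizer cancels) = 40.6534.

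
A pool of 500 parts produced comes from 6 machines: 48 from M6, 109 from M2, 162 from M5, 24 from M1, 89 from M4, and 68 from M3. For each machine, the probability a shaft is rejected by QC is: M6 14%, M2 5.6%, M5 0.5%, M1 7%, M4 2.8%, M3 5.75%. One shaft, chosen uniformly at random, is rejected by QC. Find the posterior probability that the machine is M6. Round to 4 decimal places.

0.3094

Compute prior × likelihood for every hypothesis:
  M6: 0.096 × 0.14 = 0.01344
  M2: 0.218 × 0.056 = 0.012208
  M5: 0.324 × 0.005 = 0.00162
  M1: 0.048 × 0.07 = 0.00336
  M4: 0.178 × 0.028 = 0.004984
  M3: 0.136 × 0.0575 = 0.00782
Normalizing constant = 0.043432.
P(M6 | evidence) = 0.01344 / 0.043432 ≈ 0.3094.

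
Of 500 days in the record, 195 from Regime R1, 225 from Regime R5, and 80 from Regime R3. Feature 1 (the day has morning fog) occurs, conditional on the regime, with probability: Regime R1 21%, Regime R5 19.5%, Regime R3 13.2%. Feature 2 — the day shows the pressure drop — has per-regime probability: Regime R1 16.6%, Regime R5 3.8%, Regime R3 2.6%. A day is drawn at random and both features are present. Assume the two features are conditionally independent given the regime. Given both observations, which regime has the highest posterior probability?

Prior × likelihood for each hypothesis:
  Regime R1: 0.39 × 0.21 × 0.166 = 0.0135954
  Regime R5: 0.45 × 0.195 × 0.038 = 0.0033345
  Regime R3: 0.16 × 0.132 × 0.026 = 0.00054912
Sum = 0.01747902.
Largest term belongs to Regime R1, so Regime R1 is most probable.

Regime R1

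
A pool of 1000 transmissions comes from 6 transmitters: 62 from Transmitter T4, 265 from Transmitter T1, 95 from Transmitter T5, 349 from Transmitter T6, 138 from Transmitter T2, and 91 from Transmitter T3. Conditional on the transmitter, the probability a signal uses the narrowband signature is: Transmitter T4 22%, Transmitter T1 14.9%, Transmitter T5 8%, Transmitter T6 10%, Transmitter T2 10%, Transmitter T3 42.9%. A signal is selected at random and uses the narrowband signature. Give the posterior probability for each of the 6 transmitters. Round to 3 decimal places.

Unnormalized posteriors (prior × likelihood):
  Transmitter T4: 0.062 × 0.22 = 0.01364
  Transmitter T1: 0.265 × 0.149 = 0.039485
  Transmitter T5: 0.095 × 0.08 = 0.0076
  Transmitter T6: 0.349 × 0.1 = 0.0349
  Transmitter T2: 0.138 × 0.1 = 0.0138
  Transmitter T3: 0.091 × 0.429 = 0.039039
Normalizing constant = 0.148464.
P(Transmitter T4 | narrowband) = 0.01364/0.148464 ≈ 0.092
P(Transmitter T1 | narrowband) = 0.039485/0.148464 ≈ 0.266
P(Transmitter T5 | narrowband) = 0.0076/0.148464 ≈ 0.051
P(Transmitter T6 | narrowband) = 0.0349/0.148464 ≈ 0.235
P(Transmitter T2 | narrowband) = 0.0138/0.148464 ≈ 0.093
P(Transmitter T3 | narrowband) = 0.039039/0.148464 ≈ 0.263
(Check: 0.092+0.266+0.051+0.235+0.093+0.263 = 1.000.)

Transmitter T4 0.092, Transmitter T1 0.266, Transmitter T5 0.051, Transmitter T6 0.235, Transmitter T2 0.093, Transmitter T3 0.263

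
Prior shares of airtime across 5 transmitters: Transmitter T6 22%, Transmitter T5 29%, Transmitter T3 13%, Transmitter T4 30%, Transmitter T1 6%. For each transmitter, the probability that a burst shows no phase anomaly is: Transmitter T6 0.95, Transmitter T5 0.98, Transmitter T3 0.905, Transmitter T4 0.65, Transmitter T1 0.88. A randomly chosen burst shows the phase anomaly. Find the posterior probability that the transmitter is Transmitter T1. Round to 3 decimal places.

Taking complements, P(anomaly | each) = Transmitter T6 0.05, Transmitter T5 0.02, Transmitter T3 0.095, Transmitter T4 0.35, Transmitter T1 0.12.
Compute prior × likelihood for every hypothesis:
  Transmitter T6: 0.22 × 0.05 = 0.011
  Transmitter T5: 0.29 × 0.02 = 0.0058
  Transmitter T3: 0.13 × 0.095 = 0.01235
  Transmitter T4: 0.3 × 0.35 = 0.105
  Transmitter T1: 0.06 × 0.12 = 0.0072
Total = 0.14135.
P(Transmitter T1 | evidence) = 0.0072 / 0.14135 ≈ 0.051.

0.051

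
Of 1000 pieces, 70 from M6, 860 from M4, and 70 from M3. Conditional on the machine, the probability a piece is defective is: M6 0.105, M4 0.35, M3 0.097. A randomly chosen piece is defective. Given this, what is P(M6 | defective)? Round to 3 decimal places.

Prior × likelihood for each hypothesis:
  M6: 0.07 × 0.105 = 0.00735
  M4: 0.86 × 0.35 = 0.301
  M3: 0.07 × 0.097 = 0.00679
Total = 0.31514.
P(M6 | evidence) = 0.00735 / 0.31514 ≈ 0.023.

0.023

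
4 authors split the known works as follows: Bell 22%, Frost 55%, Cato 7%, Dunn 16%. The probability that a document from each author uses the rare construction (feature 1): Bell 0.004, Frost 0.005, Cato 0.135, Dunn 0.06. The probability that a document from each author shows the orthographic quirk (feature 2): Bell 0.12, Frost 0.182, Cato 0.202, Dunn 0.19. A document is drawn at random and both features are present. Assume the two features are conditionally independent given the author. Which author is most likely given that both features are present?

Cato

Unnormalized posteriors (prior × likelihood):
  Bell: 0.22 × 0.004 × 0.12 = 0.0001056
  Frost: 0.55 × 0.005 × 0.182 = 0.0005005
  Cato: 0.07 × 0.135 × 0.202 = 0.0019089
  Dunn: 0.16 × 0.06 × 0.19 = 0.001824
Sum = 0.004339.
Largest term belongs to Cato, so Cato is most probable.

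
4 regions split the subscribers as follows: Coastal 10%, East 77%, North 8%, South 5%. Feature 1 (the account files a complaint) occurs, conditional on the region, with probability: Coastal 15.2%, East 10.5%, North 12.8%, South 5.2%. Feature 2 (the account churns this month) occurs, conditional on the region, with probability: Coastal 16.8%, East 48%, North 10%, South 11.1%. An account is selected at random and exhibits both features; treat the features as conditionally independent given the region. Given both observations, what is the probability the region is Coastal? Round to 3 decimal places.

0.060

By Bayes' rule, posterior ∝ prior × likelihood:
  Coastal: 0.1 × 0.152 × 0.168 = 0.0025536
  East: 0.77 × 0.105 × 0.48 = 0.038808
  North: 0.08 × 0.128 × 0.1 = 0.001024
  South: 0.05 × 0.052 × 0.111 = 0.0002886
Normalizing constant = 0.0426742.
P(Coastal | evidence) = 0.0025536 / 0.0426742 ≈ 0.060.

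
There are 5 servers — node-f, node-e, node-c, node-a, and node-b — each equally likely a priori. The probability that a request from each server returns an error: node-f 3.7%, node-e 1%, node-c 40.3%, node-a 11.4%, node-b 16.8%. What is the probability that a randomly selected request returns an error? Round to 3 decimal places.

0.146

With a uniform prior (1/5 each), posterior ∝ likelihood:
  node-f: 0.037
  node-e: 0.01
  node-c: 0.403
  node-a: 0.114
  node-b: 0.168
P(error) = (1/5) × (0.037 + 0.01 + 0.403 + 0.114 + 0.168) = 0.732/5 ≈ 0.146.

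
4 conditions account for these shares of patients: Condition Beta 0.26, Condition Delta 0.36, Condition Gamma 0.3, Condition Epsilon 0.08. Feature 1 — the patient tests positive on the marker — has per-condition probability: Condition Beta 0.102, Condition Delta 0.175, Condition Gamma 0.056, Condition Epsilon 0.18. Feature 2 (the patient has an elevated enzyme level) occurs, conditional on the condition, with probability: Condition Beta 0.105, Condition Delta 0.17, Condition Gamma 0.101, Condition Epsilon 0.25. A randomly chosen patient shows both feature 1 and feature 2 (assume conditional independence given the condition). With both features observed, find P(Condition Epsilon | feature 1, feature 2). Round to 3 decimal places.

Compute prior × likelihood for every hypothesis:
  Condition Beta: 0.26 × 0.102 × 0.105 = 0.0027846
  Condition Delta: 0.36 × 0.175 × 0.17 = 0.01071
  Condition Gamma: 0.3 × 0.056 × 0.101 = 0.0016968
  Condition Epsilon: 0.08 × 0.18 × 0.25 = 0.0036
Total = 0.0187914.
P(Condition Epsilon | evidence) = 0.0036 / 0.0187914 ≈ 0.192.

0.192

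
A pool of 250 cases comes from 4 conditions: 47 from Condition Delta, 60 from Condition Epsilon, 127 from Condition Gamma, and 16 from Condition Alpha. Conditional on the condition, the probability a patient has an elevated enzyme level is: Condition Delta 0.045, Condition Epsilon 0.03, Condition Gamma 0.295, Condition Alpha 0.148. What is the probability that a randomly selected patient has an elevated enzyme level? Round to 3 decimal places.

Compute prior × likelihood for every hypothesis:
  Condition Delta: 0.188 × 0.045 = 0.00846
  Condition Epsilon: 0.24 × 0.03 = 0.0072
  Condition Gamma: 0.508 × 0.295 = 0.14986
  Condition Alpha: 0.064 × 0.148 = 0.009472
P(elevated) = 0.00846 + 0.0072 + 0.14986 + 0.009472 = 0.174992 → 0.175.

0.175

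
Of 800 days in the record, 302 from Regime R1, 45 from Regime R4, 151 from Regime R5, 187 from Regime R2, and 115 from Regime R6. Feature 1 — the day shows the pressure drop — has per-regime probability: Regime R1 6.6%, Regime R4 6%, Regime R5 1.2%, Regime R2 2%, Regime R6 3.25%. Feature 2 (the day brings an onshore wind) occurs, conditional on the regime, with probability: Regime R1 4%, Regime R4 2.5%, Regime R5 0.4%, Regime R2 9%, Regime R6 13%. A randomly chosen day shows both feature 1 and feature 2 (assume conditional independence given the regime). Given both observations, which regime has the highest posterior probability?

Regime R1

Compute prior × likelihood for every hypothesis:
  Regime R1: 0.3775 × 0.066 × 0.04 = 0.0009966
  Regime R4: 0.05625 × 0.06 × 0.025 = 0.000084375
  Regime R5: 0.18875 × 0.012 × 0.004 = 0.00000906
  Regime R2: 0.23375 × 0.02 × 0.09 = 0.00042075
  Regime R6: 0.14375 × 0.0325 × 0.13 = 0.00060734375
Sum = 0.00211812875.
Largest term belongs to Regime R1, so Regime R1 is most probable.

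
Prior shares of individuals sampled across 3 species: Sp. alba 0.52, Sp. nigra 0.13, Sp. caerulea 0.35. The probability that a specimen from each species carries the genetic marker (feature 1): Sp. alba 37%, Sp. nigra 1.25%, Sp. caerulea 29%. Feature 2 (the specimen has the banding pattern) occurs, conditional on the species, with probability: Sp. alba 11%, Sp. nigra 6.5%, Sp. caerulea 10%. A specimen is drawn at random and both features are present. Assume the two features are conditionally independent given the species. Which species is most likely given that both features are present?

Sp. alba

Compute prior × likelihood for every hypothesis:
  Sp. alba: 0.52 × 0.37 × 0.11 = 0.021164
  Sp. nigra: 0.13 × 0.0125 × 0.065 = 0.000105625
  Sp. caerulea: 0.35 × 0.29 × 0.1 = 0.01015
Normalizing constant = 0.031419625.
Largest term belongs to Sp. alba, so Sp. alba is most probable.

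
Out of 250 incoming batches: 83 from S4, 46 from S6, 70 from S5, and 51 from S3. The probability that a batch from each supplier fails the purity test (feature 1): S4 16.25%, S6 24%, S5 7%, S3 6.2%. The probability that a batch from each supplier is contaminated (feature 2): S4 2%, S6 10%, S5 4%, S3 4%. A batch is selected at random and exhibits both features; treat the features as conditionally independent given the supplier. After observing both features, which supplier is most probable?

Unnormalized posteriors (prior × likelihood):
  S4: 0.332 × 0.1625 × 0.02 = 0.001079
  S6: 0.184 × 0.24 × 0.1 = 0.004416
  S5: 0.28 × 0.07 × 0.04 = 0.000784
  S3: 0.204 × 0.062 × 0.04 = 0.00050592
Sum = 0.00678492.
Largest term belongs to S6, so S6 is most probable.

S6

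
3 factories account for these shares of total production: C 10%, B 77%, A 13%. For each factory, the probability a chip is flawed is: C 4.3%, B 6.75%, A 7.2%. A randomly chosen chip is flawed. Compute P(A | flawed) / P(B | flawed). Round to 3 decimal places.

Prior × likelihood for each hypothesis:
  C: 0.1 × 0.043 = 0.0043
  B: 0.77 × 0.0675 = 0.051975
  A: 0.13 × 0.072 = 0.00936
Normalizing constant = 0.065635.
The ratio is 0.00936 / 0.051975 (the normalizer cancels) = 0.180.

0.180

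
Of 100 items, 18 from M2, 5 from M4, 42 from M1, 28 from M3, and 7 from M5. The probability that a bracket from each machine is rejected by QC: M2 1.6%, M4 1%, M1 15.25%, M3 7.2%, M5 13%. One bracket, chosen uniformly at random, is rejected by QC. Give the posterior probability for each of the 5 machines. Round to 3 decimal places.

Compute prior × likelihood for every hypothesis:
  M2: 0.18 × 0.016 = 0.00288
  M4: 0.05 × 0.01 = 0.0005
  M1: 0.42 × 0.1525 = 0.06405
  M3: 0.28 × 0.072 = 0.02016
  M5: 0.07 × 0.13 = 0.0091
Normalizing constant = 0.09669.
P(M2 | rejected) = 0.00288/0.09669 ≈ 0.030
P(M4 | rejected) = 0.0005/0.09669 ≈ 0.005
P(M1 | rejected) = 0.06405/0.09669 ≈ 0.662
P(M3 | rejected) = 0.02016/0.09669 ≈ 0.209
P(M5 | rejected) = 0.0091/0.09669 ≈ 0.094

M2 0.030, M4 0.005, M1 0.662, M3 0.209, M5 0.094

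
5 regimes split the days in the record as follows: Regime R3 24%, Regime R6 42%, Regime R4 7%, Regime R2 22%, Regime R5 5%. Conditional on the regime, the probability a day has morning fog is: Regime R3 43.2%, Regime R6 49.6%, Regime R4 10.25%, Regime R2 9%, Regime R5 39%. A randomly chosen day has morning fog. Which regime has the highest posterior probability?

Regime R6

By Bayes' rule, posterior ∝ prior × likelihood:
  Regime R3: 0.24 × 0.432 = 0.10368
  Regime R6: 0.42 × 0.496 = 0.20832
  Regime R4: 0.07 × 0.1025 = 0.007175
  Regime R2: 0.22 × 0.09 = 0.0198
  Regime R5: 0.05 × 0.39 = 0.0195
Sum = 0.358475.
Largest term belongs to Regime R6, so Regime R6 is most probable.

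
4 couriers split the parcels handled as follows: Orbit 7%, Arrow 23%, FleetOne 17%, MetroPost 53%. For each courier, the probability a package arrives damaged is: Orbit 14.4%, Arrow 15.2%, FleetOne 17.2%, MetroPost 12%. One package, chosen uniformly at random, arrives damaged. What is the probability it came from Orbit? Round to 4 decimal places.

By Bayes' rule, posterior ∝ prior × likelihood:
  Orbit: 0.07 × 0.144 = 0.01008
  Arrow: 0.23 × 0.152 = 0.03496
  FleetOne: 0.17 × 0.172 = 0.02924
  MetroPost: 0.53 × 0.12 = 0.0636
Normalizing constant = 0.13788.
P(Orbit | evidence) = 0.01008 / 0.13788 ≈ 0.0731.

0.0731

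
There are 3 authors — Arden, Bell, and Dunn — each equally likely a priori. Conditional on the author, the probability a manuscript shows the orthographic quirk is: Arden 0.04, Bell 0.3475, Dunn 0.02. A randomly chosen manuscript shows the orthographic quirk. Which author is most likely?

Bell

With a uniform prior (1/3 each), posterior ∝ likelihood:
  Arden: 0.04
  Bell: 0.3475
  Dunn: 0.02
Normalizing constant = 0.4075.
Largest term belongs to Bell, so Bell is most probable.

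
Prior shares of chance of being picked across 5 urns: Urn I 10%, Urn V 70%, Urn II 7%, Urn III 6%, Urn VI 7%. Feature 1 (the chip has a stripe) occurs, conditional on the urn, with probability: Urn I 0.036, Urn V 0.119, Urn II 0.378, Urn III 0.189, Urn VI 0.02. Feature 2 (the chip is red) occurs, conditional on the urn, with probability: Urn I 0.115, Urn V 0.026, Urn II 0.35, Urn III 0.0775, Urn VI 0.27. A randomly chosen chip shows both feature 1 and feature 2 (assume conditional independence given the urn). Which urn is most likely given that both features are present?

Prior × likelihood for each hypothesis:
  Urn I: 0.1 × 0.036 × 0.115 = 0.000414
  Urn V: 0.7 × 0.119 × 0.026 = 0.0021658
  Urn II: 0.07 × 0.378 × 0.35 = 0.009261
  Urn III: 0.06 × 0.189 × 0.0775 = 0.00087885
  Urn VI: 0.07 × 0.02 × 0.27 = 0.000378
Sum = 0.01309765.
Largest term belongs to Urn II, so Urn II is most probable.

Urn II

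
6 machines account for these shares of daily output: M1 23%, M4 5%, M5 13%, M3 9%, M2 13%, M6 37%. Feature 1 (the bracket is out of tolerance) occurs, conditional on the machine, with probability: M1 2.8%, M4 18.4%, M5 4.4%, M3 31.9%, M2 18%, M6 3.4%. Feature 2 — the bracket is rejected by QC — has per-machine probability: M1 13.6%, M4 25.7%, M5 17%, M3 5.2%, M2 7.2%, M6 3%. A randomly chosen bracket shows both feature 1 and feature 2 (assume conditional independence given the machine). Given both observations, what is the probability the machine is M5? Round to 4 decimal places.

Unnormalized posteriors (prior × likelihood):
  M1: 0.23 × 0.028 × 0.136 = 0.00087584
  M4: 0.05 × 0.184 × 0.257 = 0.0023644
  M5: 0.13 × 0.044 × 0.17 = 0.0009724
  M3: 0.09 × 0.319 × 0.052 = 0.00149292
  M2: 0.13 × 0.18 × 0.072 = 0.0016848
  M6: 0.37 × 0.034 × 0.03 = 0.0003774
Sum = 0.00776776.
P(M5 | evidence) = 0.0009724 / 0.00776776 ≈ 0.1252.

0.1252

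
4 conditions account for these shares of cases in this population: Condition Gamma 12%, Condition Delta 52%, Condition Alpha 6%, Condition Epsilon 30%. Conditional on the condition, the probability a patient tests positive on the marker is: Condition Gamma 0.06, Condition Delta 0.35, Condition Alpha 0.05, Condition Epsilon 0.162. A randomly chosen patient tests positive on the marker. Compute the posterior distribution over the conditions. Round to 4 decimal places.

By Bayes' rule, posterior ∝ prior × likelihood:
  Condition Gamma: 0.12 × 0.06 = 0.0072
  Condition Delta: 0.52 × 0.35 = 0.182
  Condition Alpha: 0.06 × 0.05 = 0.003
  Condition Epsilon: 0.3 × 0.162 = 0.0486
Normalizing constant = 0.2408.
P(Condition Gamma | marker-positive) = 0.0072/0.2408 ≈ 0.0299
P(Condition Delta | marker-positive) = 0.182/0.2408 ≈ 0.7558
P(Condition Alpha | marker-positive) = 0.003/0.2408 ≈ 0.0125
P(Condition Epsilon | marker-positive) = 0.0486/0.2408 ≈ 0.2018

Condition Gamma 0.0299, Condition Delta 0.7558, Condition Alpha 0.0125, Condition Epsilon 0.2018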